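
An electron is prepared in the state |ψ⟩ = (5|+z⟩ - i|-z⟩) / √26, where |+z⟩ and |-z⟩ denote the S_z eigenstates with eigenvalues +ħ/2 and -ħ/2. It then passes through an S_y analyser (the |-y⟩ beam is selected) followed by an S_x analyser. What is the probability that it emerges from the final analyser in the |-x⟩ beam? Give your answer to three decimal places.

First analyser (S_y): P(|-y⟩) = |⟨-y|ψ⟩|² = 36/52.
After stage 1 the state is |-y⟩; P(|-x⟩) = |⟨-x|-y⟩|² = 1/2.
Joint probability = 36/52 × 1/2 = 0.346.

0.346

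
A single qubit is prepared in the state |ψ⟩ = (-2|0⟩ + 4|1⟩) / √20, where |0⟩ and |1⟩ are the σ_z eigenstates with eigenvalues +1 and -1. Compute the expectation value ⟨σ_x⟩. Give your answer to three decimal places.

⟨σ_x⟩ = 2 Re(a* b)/(|a|²+|b|²) with a = -2, b = 4.
a* b = -8, so ⟨σ_x⟩ = -16/20.

-0.800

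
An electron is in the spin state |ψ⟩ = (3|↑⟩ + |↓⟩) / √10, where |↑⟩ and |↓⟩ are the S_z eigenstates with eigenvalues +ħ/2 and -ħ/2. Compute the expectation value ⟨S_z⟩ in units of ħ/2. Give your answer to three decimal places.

0.800

⟨σ_z⟩ = |a|² - |b|² divided by |a|²+|b|², with a, b the |↑⟩, |↓⟩ amplitudes.
= (9 - 1)/10 = 8/10.
⟨S_z⟩ = (ħ/2)·⟨σ_z⟩.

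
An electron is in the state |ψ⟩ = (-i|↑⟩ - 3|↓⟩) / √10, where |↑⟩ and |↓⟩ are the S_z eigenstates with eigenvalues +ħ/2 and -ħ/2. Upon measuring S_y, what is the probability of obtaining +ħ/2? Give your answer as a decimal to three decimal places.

0.200

|+y⟩ = (|↑⟩ + i|↓⟩)/√2, so ⟨+y|ψ⟩ = (2i) / (√2·√10).
P = |2i|² / 20 = 4/20.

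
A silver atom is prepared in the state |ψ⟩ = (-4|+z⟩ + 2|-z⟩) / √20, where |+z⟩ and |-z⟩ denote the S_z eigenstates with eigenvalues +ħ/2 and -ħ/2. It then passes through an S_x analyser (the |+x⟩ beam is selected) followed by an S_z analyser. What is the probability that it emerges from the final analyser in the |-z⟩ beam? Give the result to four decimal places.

0.0500

First analyser (S_x): P(|+x⟩) = |⟨+x|ψ⟩|² = 4/40.
After stage 1 the state is |+x⟩; P(|-z⟩) = |⟨-z|+x⟩|² = 1/2.
Joint probability = 4/40 × 1/2 = 0.0500.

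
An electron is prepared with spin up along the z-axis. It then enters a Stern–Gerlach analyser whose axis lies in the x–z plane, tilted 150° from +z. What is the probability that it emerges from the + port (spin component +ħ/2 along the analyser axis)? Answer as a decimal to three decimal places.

0.067

For spin-½, the probability of finding spin-up along an axis at angle θ to the initial spin direction is cos²(θ/2); spin-down is sin²(θ/2).
θ = 150°, so P = cos²(75°) ≈ 0.067.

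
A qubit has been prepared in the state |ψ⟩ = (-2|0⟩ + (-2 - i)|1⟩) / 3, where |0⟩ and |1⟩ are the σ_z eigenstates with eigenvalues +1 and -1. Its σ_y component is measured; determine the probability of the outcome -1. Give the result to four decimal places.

0.2778

|-y⟩ = (|0⟩ - i|1⟩)/√2, so ⟨-y|ψ⟩ = (-1 - 2i) / (√2·3).
P = |-1 - 2i|² / 18 = 5/18.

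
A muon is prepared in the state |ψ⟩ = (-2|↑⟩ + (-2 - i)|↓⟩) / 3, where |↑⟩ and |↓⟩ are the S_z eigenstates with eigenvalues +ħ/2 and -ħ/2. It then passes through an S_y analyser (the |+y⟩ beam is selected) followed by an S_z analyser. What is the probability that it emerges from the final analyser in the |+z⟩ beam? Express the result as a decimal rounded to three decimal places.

First analyser (S_y): P(|+y⟩) = |⟨+y|ψ⟩|² = 13/18.
After stage 1 the state is |+y⟩; P(|+z⟩) = |⟨+z|+y⟩|² = 1/2.
Joint probability = 13/18 × 1/2 = 0.361.

0.361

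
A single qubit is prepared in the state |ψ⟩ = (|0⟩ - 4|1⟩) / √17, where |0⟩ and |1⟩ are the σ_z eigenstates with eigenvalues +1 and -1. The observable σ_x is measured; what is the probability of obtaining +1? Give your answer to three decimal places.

0.265

|+x⟩ = (|0⟩ + |1⟩)/√2, so ⟨+x|ψ⟩ = (-3) / (√2·√17).
P = |-3|² / 34 = 9/34.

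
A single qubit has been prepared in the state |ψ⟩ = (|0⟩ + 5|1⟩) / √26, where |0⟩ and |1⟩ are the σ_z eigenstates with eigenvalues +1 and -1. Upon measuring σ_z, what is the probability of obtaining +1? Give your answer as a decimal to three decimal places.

0.038

The +1 outcome corresponds to |0⟩. Its amplitude in |ψ⟩ is 1/√26.
P = |1|² / 26 = 1/26.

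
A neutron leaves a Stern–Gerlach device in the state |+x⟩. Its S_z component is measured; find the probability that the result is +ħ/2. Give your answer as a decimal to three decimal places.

0.500

In the S_z basis, |+x⟩ = (|↑⟩ + |↓⟩)/√2 and |+z⟩ = |↑⟩.
|⟨+z|+x⟩|² = 1/2.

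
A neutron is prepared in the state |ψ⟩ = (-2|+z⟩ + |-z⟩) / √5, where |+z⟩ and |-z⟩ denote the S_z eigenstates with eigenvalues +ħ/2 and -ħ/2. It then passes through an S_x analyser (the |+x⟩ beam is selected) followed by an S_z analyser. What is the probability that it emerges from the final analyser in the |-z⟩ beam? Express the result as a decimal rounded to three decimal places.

First analyser (S_x): P(|+x⟩) = |⟨+x|ψ⟩|² = 1/10.
After stage 1 the state is |+x⟩; P(|-z⟩) = |⟨-z|+x⟩|² = 1/2.
Joint probability = 1/10 × 1/2 = 0.050.

0.050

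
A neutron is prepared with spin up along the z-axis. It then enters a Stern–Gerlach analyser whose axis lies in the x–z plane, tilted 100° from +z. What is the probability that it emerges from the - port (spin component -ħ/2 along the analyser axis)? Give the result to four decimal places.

0.5868

For spin-½, the probability of finding spin-up along an axis at angle θ to the initial spin direction is cos²(θ/2); spin-down is sin²(θ/2).
θ = 100°, so P = sin²(50°) ≈ 0.5868.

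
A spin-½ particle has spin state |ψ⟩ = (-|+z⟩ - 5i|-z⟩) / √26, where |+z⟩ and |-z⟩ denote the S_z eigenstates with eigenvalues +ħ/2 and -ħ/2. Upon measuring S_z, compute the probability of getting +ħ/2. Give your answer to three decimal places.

The +ħ/2 outcome corresponds to |+z⟩. Its amplitude in |ψ⟩ is -1/√26.
P = |-1|² / 26 = 1/26.

0.038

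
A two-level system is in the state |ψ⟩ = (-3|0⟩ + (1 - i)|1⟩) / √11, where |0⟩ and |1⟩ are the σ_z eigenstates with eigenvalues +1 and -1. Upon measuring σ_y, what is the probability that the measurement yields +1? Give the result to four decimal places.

0.7727

|+y⟩ = (|0⟩ + i|1⟩)/√2, so ⟨+y|ψ⟩ = (-4 - i) / (√2·√11).
P = |-4 - i|² / 22 = 17/22.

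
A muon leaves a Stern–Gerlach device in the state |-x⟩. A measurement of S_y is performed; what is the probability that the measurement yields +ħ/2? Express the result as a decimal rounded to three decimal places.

0.500

In the S_z basis, |-x⟩ = (|+z⟩ - |-z⟩)/√2 and |+y⟩ = (|+z⟩ + i|-z⟩)/√2.
|⟨+y|-x⟩|² = 1/2.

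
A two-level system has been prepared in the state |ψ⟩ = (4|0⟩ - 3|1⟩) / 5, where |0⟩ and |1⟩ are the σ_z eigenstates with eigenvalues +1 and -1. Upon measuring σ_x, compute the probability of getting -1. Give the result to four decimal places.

0.9800

|-x⟩ = (|0⟩ - |1⟩)/√2, so ⟨-x|ψ⟩ = (7) / (√2·5).
P = |7|² / 50 = 49/50.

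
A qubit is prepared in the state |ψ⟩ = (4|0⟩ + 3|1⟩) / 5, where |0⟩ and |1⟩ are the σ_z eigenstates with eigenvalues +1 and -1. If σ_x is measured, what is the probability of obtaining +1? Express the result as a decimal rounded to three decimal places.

0.980

|+x⟩ = (|0⟩ + |1⟩)/√2, so ⟨+x|ψ⟩ = (7) / (√2·5).
P = |7|² / 50 = 49/50.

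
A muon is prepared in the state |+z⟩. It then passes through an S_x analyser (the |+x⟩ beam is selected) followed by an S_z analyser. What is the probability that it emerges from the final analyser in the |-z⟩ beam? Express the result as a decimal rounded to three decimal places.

0.250

First analyser (S_x): from |+z⟩, P(|+x⟩) = 1/2.
After stage 1 the state is |+x⟩; P(|-z⟩) = |⟨-z|+x⟩|² = 1/2.
Joint probability = 1/2 × 1/2 = 0.250.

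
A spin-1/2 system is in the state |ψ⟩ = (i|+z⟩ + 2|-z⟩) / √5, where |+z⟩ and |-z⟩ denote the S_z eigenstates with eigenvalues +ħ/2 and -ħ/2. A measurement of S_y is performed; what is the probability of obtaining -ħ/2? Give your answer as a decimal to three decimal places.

0.900

|-y⟩ = (|+z⟩ - i|-z⟩)/√2, so ⟨-y|ψ⟩ = (3i) / (√2·√5).
P = |3i|² / 10 = 9/10.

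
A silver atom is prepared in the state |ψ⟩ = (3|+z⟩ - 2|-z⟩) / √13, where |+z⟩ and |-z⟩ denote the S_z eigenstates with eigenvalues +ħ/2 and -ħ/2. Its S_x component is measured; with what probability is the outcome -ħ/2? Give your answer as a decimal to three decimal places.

|-x⟩ = (|+z⟩ - |-z⟩)/√2, so ⟨-x|ψ⟩ = (5) / (√2·√13).
P = |5|² / 26 = 25/26.

0.962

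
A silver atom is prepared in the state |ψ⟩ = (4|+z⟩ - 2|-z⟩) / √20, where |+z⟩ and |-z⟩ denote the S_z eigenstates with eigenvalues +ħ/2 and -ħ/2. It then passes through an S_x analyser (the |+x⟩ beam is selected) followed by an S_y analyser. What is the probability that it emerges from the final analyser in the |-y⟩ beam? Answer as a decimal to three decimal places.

First analyser (S_x): P(|+x⟩) = |⟨+x|ψ⟩|² = 4/40.
After stage 1 the state is |+x⟩; P(|-y⟩) = |⟨-y|+x⟩|² = 1/2.
Joint probability = 4/40 × 1/2 = 0.050.

0.050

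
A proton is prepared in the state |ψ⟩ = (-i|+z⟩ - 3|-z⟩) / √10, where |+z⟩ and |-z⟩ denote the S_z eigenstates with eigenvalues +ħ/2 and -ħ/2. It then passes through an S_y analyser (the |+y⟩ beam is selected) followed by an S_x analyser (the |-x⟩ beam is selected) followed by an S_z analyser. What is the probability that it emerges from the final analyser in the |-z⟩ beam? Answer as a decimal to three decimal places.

First analyser (S_y): P(|+y⟩) = |⟨+y|ψ⟩|² = 4/20.
After stage 1 the state is |+y⟩; P(|-x⟩) = |⟨-x|+y⟩|² = 1/2.
After stage 2 the state is |-x⟩; P(|-z⟩) = |⟨-z|-x⟩|² = 1/2.
Joint probability = 4/20 × 1/2 × 1/2 = 0.050.

0.050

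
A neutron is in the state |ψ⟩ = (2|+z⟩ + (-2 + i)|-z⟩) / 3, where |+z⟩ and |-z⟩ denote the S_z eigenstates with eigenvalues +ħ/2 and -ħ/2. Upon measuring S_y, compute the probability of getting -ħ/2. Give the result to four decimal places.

0.2778

|-y⟩ = (|+z⟩ - i|-z⟩)/√2, so ⟨-y|ψ⟩ = (1 - 2i) / (√2·3).
P = |1 - 2i|² / 18 = 5/18.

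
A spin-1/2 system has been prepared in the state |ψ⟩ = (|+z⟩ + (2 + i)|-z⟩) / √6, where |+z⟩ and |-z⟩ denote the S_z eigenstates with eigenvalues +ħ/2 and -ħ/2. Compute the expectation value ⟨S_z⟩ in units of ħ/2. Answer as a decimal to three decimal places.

⟨σ_z⟩ = |a|² - |b|² divided by |a|²+|b|², with a, b the |+z⟩, |-z⟩ amplitudes.
= (1 - 5)/6 = -4/6.
⟨S_z⟩ = (ħ/2)·⟨σ_z⟩.

-0.667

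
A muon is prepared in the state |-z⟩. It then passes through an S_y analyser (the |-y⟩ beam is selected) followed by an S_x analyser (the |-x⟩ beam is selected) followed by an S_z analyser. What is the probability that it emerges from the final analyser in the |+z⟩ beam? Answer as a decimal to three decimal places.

First analyser (S_y): from |-z⟩, P(|-y⟩) = 1/2.
After stage 1 the state is |-y⟩; P(|-x⟩) = |⟨-x|-y⟩|² = 1/2.
After stage 2 the state is |-x⟩; P(|+z⟩) = |⟨+z|-x⟩|² = 1/2.
Joint probability = 1/2 × 1/2 × 1/2 = 0.125.

0.125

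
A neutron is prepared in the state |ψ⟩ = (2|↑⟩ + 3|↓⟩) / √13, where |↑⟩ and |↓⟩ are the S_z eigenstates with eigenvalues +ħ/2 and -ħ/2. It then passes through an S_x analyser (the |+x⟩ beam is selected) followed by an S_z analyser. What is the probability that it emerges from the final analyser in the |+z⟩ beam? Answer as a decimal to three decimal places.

First analyser (S_x): P(|+x⟩) = |⟨+x|ψ⟩|² = 25/26.
After stage 1 the state is |+x⟩; P(|+z⟩) = |⟨+z|+x⟩|² = 1/2.
Joint probability = 25/26 × 1/2 = 0.481.

0.481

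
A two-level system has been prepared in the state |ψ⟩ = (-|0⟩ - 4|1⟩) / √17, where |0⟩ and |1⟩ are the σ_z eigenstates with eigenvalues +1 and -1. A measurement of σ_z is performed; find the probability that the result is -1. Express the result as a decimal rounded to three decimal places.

0.941

The -1 outcome corresponds to |1⟩. Its amplitude in |ψ⟩ is -4/√17.
P = |-4|² / 17 = 16/17.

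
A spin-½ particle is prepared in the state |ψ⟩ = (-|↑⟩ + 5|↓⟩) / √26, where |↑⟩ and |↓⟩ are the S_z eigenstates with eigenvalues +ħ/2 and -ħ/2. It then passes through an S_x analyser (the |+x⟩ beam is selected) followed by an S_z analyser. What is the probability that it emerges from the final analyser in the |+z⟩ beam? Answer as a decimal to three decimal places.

0.154

First analyser (S_x): P(|+x⟩) = |⟨+x|ψ⟩|² = 16/52.
After stage 1 the state is |+x⟩; P(|+z⟩) = |⟨+z|+x⟩|² = 1/2.
Joint probability = 16/52 × 1/2 = 0.154.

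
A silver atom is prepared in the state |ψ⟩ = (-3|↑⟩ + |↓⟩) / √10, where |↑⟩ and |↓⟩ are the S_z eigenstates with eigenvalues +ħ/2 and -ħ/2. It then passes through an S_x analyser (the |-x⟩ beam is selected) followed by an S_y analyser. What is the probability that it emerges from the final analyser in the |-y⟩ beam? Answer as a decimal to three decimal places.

0.400

First analyser (S_x): P(|-x⟩) = |⟨-x|ψ⟩|² = 16/20.
After stage 1 the state is |-x⟩; P(|-y⟩) = |⟨-y|-x⟩|² = 1/2.
Joint probability = 16/20 × 1/2 = 0.400.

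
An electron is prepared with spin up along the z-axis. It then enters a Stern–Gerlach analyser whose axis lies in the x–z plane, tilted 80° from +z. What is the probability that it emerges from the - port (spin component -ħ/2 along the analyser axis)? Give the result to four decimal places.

For spin-½, the probability of finding spin-up along an axis at angle θ to the initial spin direction is cos²(θ/2); spin-down is sin²(θ/2).
θ = 80°, so P = sin²(40°) ≈ 0.4132.

0.4132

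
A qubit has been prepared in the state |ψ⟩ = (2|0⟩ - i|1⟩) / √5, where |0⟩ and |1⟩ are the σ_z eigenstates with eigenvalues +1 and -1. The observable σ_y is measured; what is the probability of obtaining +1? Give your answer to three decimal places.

|+y⟩ = (|0⟩ + i|1⟩)/√2, so ⟨+y|ψ⟩ = (1) / (√2·√5).
P = |1|² / 10 = 1/10.

0.100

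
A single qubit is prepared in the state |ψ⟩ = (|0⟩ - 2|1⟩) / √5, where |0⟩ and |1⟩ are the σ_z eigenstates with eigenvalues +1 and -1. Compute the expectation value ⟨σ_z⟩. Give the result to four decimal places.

-0.6000

⟨σ_z⟩ = |a|² - |b|² divided by |a|²+|b|², with a, b the |0⟩, |1⟩ amplitudes.
= (1 - 4)/5 = -3/5.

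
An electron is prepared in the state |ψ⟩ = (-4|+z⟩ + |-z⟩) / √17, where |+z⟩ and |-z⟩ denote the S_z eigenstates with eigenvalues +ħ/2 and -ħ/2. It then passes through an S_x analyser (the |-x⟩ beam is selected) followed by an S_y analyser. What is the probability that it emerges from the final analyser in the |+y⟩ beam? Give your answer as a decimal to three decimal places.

First analyser (S_x): P(|-x⟩) = |⟨-x|ψ⟩|² = 25/34.
After stage 1 the state is |-x⟩; P(|+y⟩) = |⟨+y|-x⟩|² = 1/2.
Joint probability = 25/34 × 1/2 = 0.368.

0.368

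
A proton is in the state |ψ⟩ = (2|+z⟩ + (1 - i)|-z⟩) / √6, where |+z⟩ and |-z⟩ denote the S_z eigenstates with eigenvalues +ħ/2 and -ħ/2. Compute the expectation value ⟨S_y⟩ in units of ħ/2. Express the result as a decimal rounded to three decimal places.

⟨σ_y⟩ = 2 Im(a* b)/(|a|²+|b|²) with a = 2, b = (1 - i).
a* b = (2 - 2i), so ⟨σ_y⟩ = -4/6.
⟨S_y⟩ = (ħ/2)·⟨σ_y⟩.

-0.667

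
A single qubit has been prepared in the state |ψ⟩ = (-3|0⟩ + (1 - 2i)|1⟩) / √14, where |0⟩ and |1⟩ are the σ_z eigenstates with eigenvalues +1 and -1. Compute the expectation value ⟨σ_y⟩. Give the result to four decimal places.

0.8571

⟨σ_y⟩ = 2 Im(a* b)/(|a|²+|b|²) with a = -3, b = (1 - 2i).
a* b = (-3 + 6i), so ⟨σ_y⟩ = 12/14.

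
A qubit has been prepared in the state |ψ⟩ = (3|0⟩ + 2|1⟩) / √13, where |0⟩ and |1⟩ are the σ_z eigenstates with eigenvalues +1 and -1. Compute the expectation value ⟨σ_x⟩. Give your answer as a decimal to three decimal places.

⟨σ_x⟩ = 2 Re(a* b)/(|a|²+|b|²) with a = 3, b = 2.
a* b = 6, so ⟨σ_x⟩ = 12/13.

0.923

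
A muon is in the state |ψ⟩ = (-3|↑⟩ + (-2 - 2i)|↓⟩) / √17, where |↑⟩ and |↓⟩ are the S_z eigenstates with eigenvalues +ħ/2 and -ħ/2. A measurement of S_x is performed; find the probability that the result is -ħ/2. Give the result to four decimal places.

|-x⟩ = (|↑⟩ - |↓⟩)/√2, so ⟨-x|ψ⟩ = (-1 + 2i) / (√2·√17).
P = |-1 + 2i|² / 34 = 5/34.

0.1471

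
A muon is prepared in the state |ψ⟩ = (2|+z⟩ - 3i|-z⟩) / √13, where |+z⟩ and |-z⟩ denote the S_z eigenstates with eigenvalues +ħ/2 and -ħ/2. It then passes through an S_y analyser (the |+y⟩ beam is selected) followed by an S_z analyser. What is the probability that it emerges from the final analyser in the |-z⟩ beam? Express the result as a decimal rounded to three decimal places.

First analyser (S_y): P(|+y⟩) = |⟨+y|ψ⟩|² = 1/26.
After stage 1 the state is |+y⟩; P(|-z⟩) = |⟨-z|+y⟩|² = 1/2.
Joint probability = 1/26 × 1/2 = 0.019.

0.019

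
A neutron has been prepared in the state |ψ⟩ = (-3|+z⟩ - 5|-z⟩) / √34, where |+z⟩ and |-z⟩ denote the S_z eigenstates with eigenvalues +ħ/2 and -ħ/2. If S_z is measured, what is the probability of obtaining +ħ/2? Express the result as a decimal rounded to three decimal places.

The +ħ/2 outcome corresponds to |+z⟩. Its amplitude in |ψ⟩ is -3/√34.
P = |-3|² / 34 = 9/34.

0.265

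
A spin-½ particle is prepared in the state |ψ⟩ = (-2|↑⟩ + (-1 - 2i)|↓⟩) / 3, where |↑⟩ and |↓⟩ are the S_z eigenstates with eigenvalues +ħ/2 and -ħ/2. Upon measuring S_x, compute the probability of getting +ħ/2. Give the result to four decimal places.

0.7222

|+x⟩ = (|↑⟩ + |↓⟩)/√2, so ⟨+x|ψ⟩ = (-3 - 2i) / (√2·3).
P = |-3 - 2i|² / 18 = 13/18.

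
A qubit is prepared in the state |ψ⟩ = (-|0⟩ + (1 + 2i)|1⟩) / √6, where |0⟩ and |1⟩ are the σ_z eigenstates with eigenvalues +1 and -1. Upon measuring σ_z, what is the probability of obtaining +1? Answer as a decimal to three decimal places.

The +1 outcome corresponds to |0⟩. Its amplitude in |ψ⟩ is -1/√6.
P = |-1|² / 6 = 1/6.

0.167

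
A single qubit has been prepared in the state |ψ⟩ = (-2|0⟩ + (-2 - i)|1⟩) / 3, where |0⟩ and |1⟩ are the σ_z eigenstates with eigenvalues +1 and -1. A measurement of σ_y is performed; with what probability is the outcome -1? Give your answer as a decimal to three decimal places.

|-y⟩ = (|0⟩ - i|1⟩)/√2, so ⟨-y|ψ⟩ = (-1 - 2i) / (√2·3).
P = |-1 - 2i|² / 18 = 5/18.

0.278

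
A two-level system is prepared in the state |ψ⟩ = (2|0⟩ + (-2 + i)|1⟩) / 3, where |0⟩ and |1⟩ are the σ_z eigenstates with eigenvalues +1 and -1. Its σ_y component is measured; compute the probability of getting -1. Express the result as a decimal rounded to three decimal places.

|-y⟩ = (|0⟩ - i|1⟩)/√2, so ⟨-y|ψ⟩ = (1 - 2i) / (√2·3).
P = |1 - 2i|² / 18 = 5/18.

0.278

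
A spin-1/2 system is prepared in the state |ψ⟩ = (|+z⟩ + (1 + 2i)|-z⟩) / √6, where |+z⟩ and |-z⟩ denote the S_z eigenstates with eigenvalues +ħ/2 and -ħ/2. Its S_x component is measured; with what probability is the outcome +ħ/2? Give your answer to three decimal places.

0.667

|+x⟩ = (|+z⟩ + |-z⟩)/√2, so ⟨+x|ψ⟩ = (2 + 2i) / (√2·√6).
P = |2 + 2i|² / 12 = 8/12.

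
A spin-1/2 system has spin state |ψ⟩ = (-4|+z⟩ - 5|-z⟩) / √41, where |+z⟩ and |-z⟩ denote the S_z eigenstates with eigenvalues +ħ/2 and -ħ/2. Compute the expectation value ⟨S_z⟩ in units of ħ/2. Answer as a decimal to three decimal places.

-0.220

⟨σ_z⟩ = |a|² - |b|² divided by |a|²+|b|², with a, b the |+z⟩, |-z⟩ amplitudes.
= (16 - 25)/41 = -9/41.
⟨S_z⟩ = (ħ/2)·⟨σ_z⟩.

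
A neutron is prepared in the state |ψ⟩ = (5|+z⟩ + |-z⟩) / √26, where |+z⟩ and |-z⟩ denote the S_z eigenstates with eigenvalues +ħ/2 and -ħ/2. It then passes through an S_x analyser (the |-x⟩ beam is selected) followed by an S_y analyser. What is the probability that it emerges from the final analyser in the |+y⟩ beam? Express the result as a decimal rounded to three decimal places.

First analyser (S_x): P(|-x⟩) = |⟨-x|ψ⟩|² = 16/52.
After stage 1 the state is |-x⟩; P(|+y⟩) = |⟨+y|-x⟩|² = 1/2.
Joint probability = 16/52 × 1/2 = 0.154.

0.154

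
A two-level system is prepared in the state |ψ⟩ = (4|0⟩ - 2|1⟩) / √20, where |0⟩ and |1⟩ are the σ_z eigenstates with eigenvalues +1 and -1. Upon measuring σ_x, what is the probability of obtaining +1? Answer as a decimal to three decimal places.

|+x⟩ = (|0⟩ + |1⟩)/√2, so ⟨+x|ψ⟩ = (2) / (√2·√20).
P = |2|² / 40 = 4/40.

0.100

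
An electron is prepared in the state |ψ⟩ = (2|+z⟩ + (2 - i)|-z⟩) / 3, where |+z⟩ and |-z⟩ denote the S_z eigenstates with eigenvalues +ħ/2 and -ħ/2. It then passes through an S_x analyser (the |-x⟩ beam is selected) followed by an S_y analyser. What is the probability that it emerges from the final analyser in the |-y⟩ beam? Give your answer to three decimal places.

0.028

First analyser (S_x): P(|-x⟩) = |⟨-x|ψ⟩|² = 1/18.
After stage 1 the state is |-x⟩; P(|-y⟩) = |⟨-y|-x⟩|² = 1/2.
Joint probability = 1/18 × 1/2 = 0.028.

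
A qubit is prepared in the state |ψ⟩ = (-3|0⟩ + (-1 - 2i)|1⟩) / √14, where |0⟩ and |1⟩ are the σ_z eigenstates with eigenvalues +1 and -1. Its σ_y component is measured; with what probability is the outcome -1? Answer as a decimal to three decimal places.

0.071

|-y⟩ = (|0⟩ - i|1⟩)/√2, so ⟨-y|ψ⟩ = (-1 - i) / (√2·√14).
P = |-1 - i|² / 28 = 2/28.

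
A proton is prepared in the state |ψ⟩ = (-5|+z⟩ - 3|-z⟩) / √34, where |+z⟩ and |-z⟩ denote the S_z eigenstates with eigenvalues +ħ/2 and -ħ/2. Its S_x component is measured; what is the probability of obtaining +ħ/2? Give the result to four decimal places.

|+x⟩ = (|+z⟩ + |-z⟩)/√2, so ⟨+x|ψ⟩ = (-8) / (√2·√34).
P = |-8|² / 68 = 64/68.

0.9412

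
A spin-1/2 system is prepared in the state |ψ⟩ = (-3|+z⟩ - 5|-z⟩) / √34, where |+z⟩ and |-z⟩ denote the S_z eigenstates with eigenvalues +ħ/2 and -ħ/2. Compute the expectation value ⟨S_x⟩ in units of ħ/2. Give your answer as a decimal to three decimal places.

⟨σ_x⟩ = 2 Re(a* b)/(|a|²+|b|²) with a = -3, b = -5.
a* b = 15, so ⟨σ_x⟩ = 30/34.
⟨S_x⟩ = (ħ/2)·⟨σ_x⟩.

0.882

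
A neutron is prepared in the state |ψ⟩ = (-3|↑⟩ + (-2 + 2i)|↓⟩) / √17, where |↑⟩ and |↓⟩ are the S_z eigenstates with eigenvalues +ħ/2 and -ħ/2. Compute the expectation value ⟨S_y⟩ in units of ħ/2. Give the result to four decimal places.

⟨σ_y⟩ = 2 Im(a* b)/(|a|²+|b|²) with a = -3, b = (-2 + 2i).
a* b = (6 - 6i), so ⟨σ_y⟩ = -12/17.
⟨S_y⟩ = (ħ/2)·⟨σ_y⟩.

-0.7059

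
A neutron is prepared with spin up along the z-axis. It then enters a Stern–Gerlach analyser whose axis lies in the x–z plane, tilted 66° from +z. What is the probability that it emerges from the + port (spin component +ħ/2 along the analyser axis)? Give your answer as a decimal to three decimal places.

For spin-½, the probability of finding spin-up along an axis at angle θ to the initial spin direction is cos²(θ/2); spin-down is sin²(θ/2).
θ = 66°, so P = cos²(33°) ≈ 0.703.

0.703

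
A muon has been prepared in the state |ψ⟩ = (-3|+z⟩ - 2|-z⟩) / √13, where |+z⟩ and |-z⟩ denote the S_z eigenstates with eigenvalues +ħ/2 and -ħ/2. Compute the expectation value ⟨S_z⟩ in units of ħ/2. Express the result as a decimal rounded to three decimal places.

0.385

⟨σ_z⟩ = |a|² - |b|² divided by |a|²+|b|², with a, b the |+z⟩, |-z⟩ amplitudes.
= (9 - 4)/13 = 5/13.
⟨S_z⟩ = (ħ/2)·⟨σ_z⟩.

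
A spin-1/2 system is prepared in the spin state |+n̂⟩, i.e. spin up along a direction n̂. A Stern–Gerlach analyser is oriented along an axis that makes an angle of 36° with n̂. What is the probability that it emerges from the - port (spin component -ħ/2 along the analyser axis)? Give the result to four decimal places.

For spin-½, the probability of finding spin-up along an axis at angle θ to the initial spin direction is cos²(θ/2); spin-down is sin²(θ/2).
θ = 36°, so P = sin²(18°) ≈ 0.0955.

0.0955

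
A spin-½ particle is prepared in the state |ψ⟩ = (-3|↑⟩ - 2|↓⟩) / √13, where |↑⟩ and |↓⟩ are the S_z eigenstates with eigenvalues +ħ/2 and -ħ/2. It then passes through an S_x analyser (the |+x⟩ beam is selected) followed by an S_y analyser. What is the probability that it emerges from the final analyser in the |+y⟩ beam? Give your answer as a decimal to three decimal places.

0.481

First analyser (S_x): P(|+x⟩) = |⟨+x|ψ⟩|² = 25/26.
After stage 1 the state is |+x⟩; P(|+y⟩) = |⟨+y|+x⟩|² = 1/2.
Joint probability = 25/26 × 1/2 = 0.481.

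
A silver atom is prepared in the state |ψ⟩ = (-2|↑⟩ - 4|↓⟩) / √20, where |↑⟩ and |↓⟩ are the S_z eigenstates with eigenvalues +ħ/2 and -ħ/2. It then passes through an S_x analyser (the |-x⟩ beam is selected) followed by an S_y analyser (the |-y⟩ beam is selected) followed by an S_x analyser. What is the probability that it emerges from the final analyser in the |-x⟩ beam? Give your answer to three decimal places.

0.025

First analyser (S_x): P(|-x⟩) = |⟨-x|ψ⟩|² = 4/40.
After stage 1 the state is |-x⟩; P(|-y⟩) = |⟨-y|-x⟩|² = 1/2.
After stage 2 the state is |-y⟩; P(|-x⟩) = |⟨-x|-y⟩|² = 1/2.
Joint probability = 4/40 × 1/2 × 1/2 = 0.025.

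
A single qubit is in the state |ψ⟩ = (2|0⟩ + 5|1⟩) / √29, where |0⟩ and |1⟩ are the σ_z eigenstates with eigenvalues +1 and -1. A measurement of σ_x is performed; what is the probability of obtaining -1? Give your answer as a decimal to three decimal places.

|-x⟩ = (|0⟩ - |1⟩)/√2, so ⟨-x|ψ⟩ = (-3) / (√2·√29).
P = |-3|² / 58 = 9/58.

0.155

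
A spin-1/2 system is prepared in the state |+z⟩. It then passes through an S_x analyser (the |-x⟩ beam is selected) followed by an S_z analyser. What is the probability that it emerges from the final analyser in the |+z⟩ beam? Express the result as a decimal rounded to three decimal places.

First analyser (S_x): from |+z⟩, P(|-x⟩) = 1/2.
After stage 1 the state is |-x⟩; P(|+z⟩) = |⟨+z|-x⟩|² = 1/2.
Joint probability = 1/2 × 1/2 = 0.250.

0.250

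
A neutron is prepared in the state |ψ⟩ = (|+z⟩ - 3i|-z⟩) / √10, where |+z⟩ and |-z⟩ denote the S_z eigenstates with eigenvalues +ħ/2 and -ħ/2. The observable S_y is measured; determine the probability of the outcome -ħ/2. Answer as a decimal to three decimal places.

0.800

|-y⟩ = (|+z⟩ - i|-z⟩)/√2, so ⟨-y|ψ⟩ = (4) / (√2·√10).
P = |4|² / 20 = 16/20.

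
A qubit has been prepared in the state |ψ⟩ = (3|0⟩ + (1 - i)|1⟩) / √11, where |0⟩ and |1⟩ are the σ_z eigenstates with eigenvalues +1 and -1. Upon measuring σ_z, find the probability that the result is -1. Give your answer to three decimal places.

The -1 outcome corresponds to |1⟩. Its amplitude in |ψ⟩ is (1 - i)/√11.
P = |1 - i|² / 11 = 2/11.

0.182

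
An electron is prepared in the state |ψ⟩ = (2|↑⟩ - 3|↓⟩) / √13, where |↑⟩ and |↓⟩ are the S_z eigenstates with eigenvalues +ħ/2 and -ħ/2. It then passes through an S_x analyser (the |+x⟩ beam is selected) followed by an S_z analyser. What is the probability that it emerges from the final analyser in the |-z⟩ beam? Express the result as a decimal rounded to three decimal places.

First analyser (S_x): P(|+x⟩) = |⟨+x|ψ⟩|² = 1/26.
After stage 1 the state is |+x⟩; P(|-z⟩) = |⟨-z|+x⟩|² = 1/2.
Joint probability = 1/26 × 1/2 = 0.019.

0.019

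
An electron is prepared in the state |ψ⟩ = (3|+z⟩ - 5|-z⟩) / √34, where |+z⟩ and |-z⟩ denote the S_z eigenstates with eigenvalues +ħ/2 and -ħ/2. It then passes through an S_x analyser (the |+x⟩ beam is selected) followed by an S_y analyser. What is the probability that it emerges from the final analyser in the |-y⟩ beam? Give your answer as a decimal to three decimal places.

0.029

First analyser (S_x): P(|+x⟩) = |⟨+x|ψ⟩|² = 4/68.
After stage 1 the state is |+x⟩; P(|-y⟩) = |⟨-y|+x⟩|² = 1/2.
Joint probability = 4/68 × 1/2 = 0.029.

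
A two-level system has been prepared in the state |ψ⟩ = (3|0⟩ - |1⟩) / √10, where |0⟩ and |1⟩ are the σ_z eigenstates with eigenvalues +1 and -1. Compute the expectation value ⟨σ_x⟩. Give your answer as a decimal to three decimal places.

-0.600

⟨σ_x⟩ = 2 Re(a* b)/(|a|²+|b|²) with a = 3, b = -1.
a* b = -3, so ⟨σ_x⟩ = -6/10.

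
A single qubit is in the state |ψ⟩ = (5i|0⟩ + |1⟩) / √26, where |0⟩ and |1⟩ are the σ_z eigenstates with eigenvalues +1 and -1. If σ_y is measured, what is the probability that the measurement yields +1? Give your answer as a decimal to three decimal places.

0.308

|+y⟩ = (|0⟩ + i|1⟩)/√2, so ⟨+y|ψ⟩ = (4i) / (√2·√26).
P = |4i|² / 52 = 16/52.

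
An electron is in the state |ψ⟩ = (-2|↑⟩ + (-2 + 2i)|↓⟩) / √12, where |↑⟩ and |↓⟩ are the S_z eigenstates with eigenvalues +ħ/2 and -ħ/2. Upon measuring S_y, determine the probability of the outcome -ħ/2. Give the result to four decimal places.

0.8333

|-y⟩ = (|↑⟩ - i|↓⟩)/√2, so ⟨-y|ψ⟩ = (-4 - 2i) / (√2·√12).
P = |-4 - 2i|² / 24 = 20/24.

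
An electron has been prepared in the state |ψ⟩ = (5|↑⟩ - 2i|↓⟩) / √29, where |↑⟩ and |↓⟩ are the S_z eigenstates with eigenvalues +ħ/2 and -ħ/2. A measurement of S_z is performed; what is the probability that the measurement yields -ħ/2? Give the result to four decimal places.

The -ħ/2 outcome corresponds to |↓⟩. Its amplitude in |ψ⟩ is -2i/√29.
P = |-2i|² / 29 = 4/29.

0.1379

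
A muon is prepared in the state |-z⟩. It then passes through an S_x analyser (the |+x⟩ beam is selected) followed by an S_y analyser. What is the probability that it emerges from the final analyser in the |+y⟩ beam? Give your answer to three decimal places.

First analyser (S_x): from |-z⟩, P(|+x⟩) = 1/2.
After stage 1 the state is |+x⟩; P(|+y⟩) = |⟨+y|+x⟩|² = 1/2.
Joint probability = 1/2 × 1/2 = 0.250.

0.250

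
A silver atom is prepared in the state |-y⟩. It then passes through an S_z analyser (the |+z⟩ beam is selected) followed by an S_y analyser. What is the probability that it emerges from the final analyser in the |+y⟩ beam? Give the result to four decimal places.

First analyser (S_z): from |-y⟩, P(|+z⟩) = 1/2.
After stage 1 the state is |+z⟩; P(|+y⟩) = |⟨+y|+z⟩|² = 1/2.
Joint probability = 1/2 × 1/2 = 0.2500.

0.2500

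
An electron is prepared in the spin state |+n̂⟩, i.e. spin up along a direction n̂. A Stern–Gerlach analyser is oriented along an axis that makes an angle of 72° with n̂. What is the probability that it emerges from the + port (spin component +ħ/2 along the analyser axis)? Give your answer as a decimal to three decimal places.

0.655

For spin-½, the probability of finding spin-up along an axis at angle θ to the initial spin direction is cos²(θ/2); spin-down is sin²(θ/2).
θ = 72°, so P = cos²(36°) ≈ 0.655.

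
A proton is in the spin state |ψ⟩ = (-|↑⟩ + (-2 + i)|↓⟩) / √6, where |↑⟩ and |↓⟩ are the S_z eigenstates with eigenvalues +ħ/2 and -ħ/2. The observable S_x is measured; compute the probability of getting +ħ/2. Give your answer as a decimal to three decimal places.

|+x⟩ = (|↑⟩ + |↓⟩)/√2, so ⟨+x|ψ⟩ = (-3 + i) / (√2·√6).
P = |-3 + i|² / 12 = 10/12.

0.833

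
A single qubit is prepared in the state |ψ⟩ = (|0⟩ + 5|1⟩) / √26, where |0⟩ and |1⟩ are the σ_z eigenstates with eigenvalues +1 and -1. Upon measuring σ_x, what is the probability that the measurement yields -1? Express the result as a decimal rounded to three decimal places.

|-x⟩ = (|0⟩ - |1⟩)/√2, so ⟨-x|ψ⟩ = (-4) / (√2·√26).
P = |-4|² / 52 = 16/52.

0.308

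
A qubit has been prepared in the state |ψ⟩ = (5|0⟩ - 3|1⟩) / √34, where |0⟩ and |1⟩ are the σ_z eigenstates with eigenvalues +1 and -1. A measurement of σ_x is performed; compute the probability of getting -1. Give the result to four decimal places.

0.9412

|-x⟩ = (|0⟩ - |1⟩)/√2, so ⟨-x|ψ⟩ = (8) / (√2·√34).
P = |8|² / 68 = 64/68.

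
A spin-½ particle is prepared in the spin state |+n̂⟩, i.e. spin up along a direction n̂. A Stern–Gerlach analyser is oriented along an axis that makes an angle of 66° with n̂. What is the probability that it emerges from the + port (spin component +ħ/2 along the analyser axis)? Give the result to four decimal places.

For spin-½, the probability of finding spin-up along an axis at angle θ to the initial spin direction is cos²(θ/2); spin-down is sin²(θ/2).
θ = 66°, so P = cos²(33°) ≈ 0.7034.

0.7034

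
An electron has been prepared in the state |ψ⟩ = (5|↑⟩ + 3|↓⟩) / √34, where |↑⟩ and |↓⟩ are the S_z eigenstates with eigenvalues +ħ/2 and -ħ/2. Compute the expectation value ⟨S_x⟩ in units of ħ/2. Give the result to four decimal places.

0.8824

⟨σ_x⟩ = 2 Re(a* b)/(|a|²+|b|²) with a = 5, b = 3.
a* b = 15, so ⟨σ_x⟩ = 30/34.
⟨S_x⟩ = (ħ/2)·⟨σ_x⟩.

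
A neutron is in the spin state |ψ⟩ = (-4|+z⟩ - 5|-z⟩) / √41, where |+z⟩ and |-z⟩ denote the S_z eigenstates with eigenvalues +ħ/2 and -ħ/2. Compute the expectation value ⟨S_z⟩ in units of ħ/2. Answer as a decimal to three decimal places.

⟨σ_z⟩ = |a|² - |b|² divided by |a|²+|b|², with a, b the |+z⟩, |-z⟩ amplitudes.
= (16 - 25)/41 = -9/41.
⟨S_z⟩ = (ħ/2)·⟨σ_z⟩.

-0.220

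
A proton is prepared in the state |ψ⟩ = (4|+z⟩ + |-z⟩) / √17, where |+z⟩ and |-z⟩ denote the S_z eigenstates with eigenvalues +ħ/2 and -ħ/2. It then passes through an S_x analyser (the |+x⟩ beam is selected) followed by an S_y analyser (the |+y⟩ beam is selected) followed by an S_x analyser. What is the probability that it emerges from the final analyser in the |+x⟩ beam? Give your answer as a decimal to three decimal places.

0.184

First analyser (S_x): P(|+x⟩) = |⟨+x|ψ⟩|² = 25/34.
After stage 1 the state is |+x⟩; P(|+y⟩) = |⟨+y|+x⟩|² = 1/2.
After stage 2 the state is |+y⟩; P(|+x⟩) = |⟨+x|+y⟩|² = 1/2.
Joint probability = 25/34 × 1/2 × 1/2 = 0.184.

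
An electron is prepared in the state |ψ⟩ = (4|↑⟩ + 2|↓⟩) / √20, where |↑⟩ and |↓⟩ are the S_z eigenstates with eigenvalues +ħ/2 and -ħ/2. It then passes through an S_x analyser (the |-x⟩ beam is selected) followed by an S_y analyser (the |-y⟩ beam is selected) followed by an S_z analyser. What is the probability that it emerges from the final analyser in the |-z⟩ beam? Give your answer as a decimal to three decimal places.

First analyser (S_x): P(|-x⟩) = |⟨-x|ψ⟩|² = 4/40.
After stage 1 the state is |-x⟩; P(|-y⟩) = |⟨-y|-x⟩|² = 1/2.
After stage 2 the state is |-y⟩; P(|-z⟩) = |⟨-z|-y⟩|² = 1/2.
Joint probability = 4/40 × 1/2 × 1/2 = 0.025.

0.025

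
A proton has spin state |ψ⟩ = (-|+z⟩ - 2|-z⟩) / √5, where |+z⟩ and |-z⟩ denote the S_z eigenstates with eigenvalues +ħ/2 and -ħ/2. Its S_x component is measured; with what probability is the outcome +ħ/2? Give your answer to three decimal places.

|+x⟩ = (|+z⟩ + |-z⟩)/√2, so ⟨+x|ψ⟩ = (-3) / (√2·√5).
P = |-3|² / 10 = 9/10.

0.900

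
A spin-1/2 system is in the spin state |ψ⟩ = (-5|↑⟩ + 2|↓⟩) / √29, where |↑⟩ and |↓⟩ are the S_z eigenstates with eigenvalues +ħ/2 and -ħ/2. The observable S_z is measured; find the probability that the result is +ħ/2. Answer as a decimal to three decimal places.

The +ħ/2 outcome corresponds to |↑⟩. Its amplitude in |ψ⟩ is -5/√29.
P = |-5|² / 29 = 25/29.

0.862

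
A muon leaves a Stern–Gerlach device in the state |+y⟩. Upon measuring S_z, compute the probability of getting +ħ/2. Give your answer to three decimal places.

0.500

In the S_z basis, |+y⟩ = (|↑⟩ + i|↓⟩)/√2 and |+z⟩ = |↑⟩.
|⟨+z|+y⟩|² = 1/2.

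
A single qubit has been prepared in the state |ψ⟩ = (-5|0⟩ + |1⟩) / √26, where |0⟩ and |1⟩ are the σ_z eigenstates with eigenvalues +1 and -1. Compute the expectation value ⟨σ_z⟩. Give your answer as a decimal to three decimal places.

⟨σ_z⟩ = |a|² - |b|² divided by |a|²+|b|², with a, b the |0⟩, |1⟩ amplitudes.
= (25 - 1)/26 = 24/26.

0.923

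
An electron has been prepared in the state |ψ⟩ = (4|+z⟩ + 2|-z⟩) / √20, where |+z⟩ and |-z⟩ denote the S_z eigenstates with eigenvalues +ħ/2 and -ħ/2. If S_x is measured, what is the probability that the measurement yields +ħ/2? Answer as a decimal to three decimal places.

0.900

|+x⟩ = (|+z⟩ + |-z⟩)/√2, so ⟨+x|ψ⟩ = (6) / (√2·√20).
P = |6|² / 40 = 36/40.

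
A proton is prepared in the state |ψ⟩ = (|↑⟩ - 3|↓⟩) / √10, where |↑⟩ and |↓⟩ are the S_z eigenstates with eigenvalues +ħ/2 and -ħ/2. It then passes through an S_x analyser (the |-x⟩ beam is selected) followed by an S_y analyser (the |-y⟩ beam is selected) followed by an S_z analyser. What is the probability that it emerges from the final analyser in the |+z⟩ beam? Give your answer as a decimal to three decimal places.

0.200

First analyser (S_x): P(|-x⟩) = |⟨-x|ψ⟩|² = 16/20.
After stage 1 the state is |-x⟩; P(|-y⟩) = |⟨-y|-x⟩|² = 1/2.
After stage 2 the state is |-y⟩; P(|+z⟩) = |⟨+z|-y⟩|² = 1/2.
Joint probability = 16/20 × 1/2 × 1/2 = 0.200.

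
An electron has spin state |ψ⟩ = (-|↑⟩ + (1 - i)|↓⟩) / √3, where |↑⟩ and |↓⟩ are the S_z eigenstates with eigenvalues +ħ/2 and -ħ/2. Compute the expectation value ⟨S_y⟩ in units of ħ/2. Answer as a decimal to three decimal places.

⟨σ_y⟩ = 2 Im(a* b)/(|a|²+|b|²) with a = -1, b = (1 - i).
a* b = (-1 + i), so ⟨σ_y⟩ = 2/3.
⟨S_y⟩ = (ħ/2)·⟨σ_y⟩.

0.667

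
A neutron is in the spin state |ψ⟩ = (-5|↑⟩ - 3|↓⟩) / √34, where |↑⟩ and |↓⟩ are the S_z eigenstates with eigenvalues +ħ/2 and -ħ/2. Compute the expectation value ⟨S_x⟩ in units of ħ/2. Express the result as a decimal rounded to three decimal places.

0.882

⟨σ_x⟩ = 2 Re(a* b)/(|a|²+|b|²) with a = -5, b = -3.
a* b = 15, so ⟨σ_x⟩ = 30/34.
⟨S_x⟩ = (ħ/2)·⟨σ_x⟩.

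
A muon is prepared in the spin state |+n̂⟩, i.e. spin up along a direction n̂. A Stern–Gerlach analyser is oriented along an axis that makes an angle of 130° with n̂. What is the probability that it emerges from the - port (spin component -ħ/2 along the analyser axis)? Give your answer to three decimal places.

0.821

For spin-½, the probability of finding spin-up along an axis at angle θ to the initial spin direction is cos²(θ/2); spin-down is sin²(θ/2).
θ = 130°, so P = sin²(65°) ≈ 0.821.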